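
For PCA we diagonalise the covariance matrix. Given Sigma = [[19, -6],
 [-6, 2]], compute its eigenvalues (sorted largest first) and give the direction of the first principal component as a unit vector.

Step 1 — characteristic polynomial of 2×2 Sigma:
  det(Sigma - λI) = λ² - trace · λ + det = 0.
  trace = 19 + 2 = 21, det = 19·2 - (-6)² = 2.
Step 2 — discriminant:
  Δ = trace² - 4·det = 441 - 8 = 433.
Step 3 — eigenvalues:
  λ = (trace ± √Δ)/2 = (21 ± 20.8087)/2,
  λ_1 = 20.9043,  λ_2 = 0.0957.

Step 4 — unit eigenvector for λ_1: solve (Sigma - λ_1 I)v = 0. First row:
  (19 - 20.9043)·v_x + (-6)·v_y = 0, i.e. (-1.9043)·v_x + (-6)·v_y = 0,
  so v ∝ (b, λ_1 - a) = (-6, 1.9043); multiply by -1 so the first entry is positive: u = (6, -1.9043).
  ||u|| = √((6)² + (-1.9043)²) = √(39.6265) ≈ 6.295,
  v_1 = u/||u|| ≈ (0.9531, -0.3025) (||v_1|| = 1).

λ_1 = 20.9043,  λ_2 = 0.0957;  v_1 ≈ (0.9531, -0.3025)


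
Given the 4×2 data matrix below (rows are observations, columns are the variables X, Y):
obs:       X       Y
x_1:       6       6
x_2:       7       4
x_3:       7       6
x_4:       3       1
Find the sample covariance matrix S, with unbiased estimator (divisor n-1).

Step 1 — column means:
  mean(X) = (6 + 7 + 7 + 3) / 4 = 23/4 = 5.75
  mean(Y) = (6 + 4 + 6 + 1) / 4 = 17/4 = 4.25

Step 2 — sample covariance S[i,j] = (1/(n-1)) · Σ_k (x_{k,i} - mean_i) · (x_{k,j} - mean_j), with n-1 = 3.
  S[X,X] = ((0.25)·(0.25) + (1.25)·(1.25) + (1.25)·(1.25) + (-2.75)·(-2.75)) / 3 = 10.75/3 = 3.5833
  S[X,Y] = ((0.25)·(1.75) + (1.25)·(-0.25) + (1.25)·(1.75) + (-2.75)·(-3.25)) / 3 = 11.25/3 = 3.75
  S[Y,Y] = ((1.75)·(1.75) + (-0.25)·(-0.25) + (1.75)·(1.75) + (-3.25)·(-3.25)) / 3 = 16.75/3 = 5.5833

S is symmetric (S[j,i] = S[i,j]). Assembling:

S = [[3.5833, 3.75],
 [3.75, 5.5833]]


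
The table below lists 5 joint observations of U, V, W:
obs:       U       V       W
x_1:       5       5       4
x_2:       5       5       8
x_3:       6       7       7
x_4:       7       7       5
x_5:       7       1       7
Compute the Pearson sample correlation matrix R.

Step 1 — column means:
  mean(U) = (5 + 5 + 6 + 7 + 7) / 5 = 30/5 = 6
  mean(V) = (5 + 5 + 7 + 7 + 1) / 5 = 25/5 = 5
  mean(W) = (4 + 8 + 7 + 5 + 7) / 5 = 31/5 = 6.2

Step 2 — sample variances and covariances s[i,j] = (1/(n-1)) · Σ_k (x_{k,i} - mean_i) · (x_{k,j} - mean_j), with n-1 = 4:
  s[U,U] = ((-1)·(-1) + (-1)·(-1) + (0)·(0) + (1)·(1) + (1)·(1)) / 4 = 4/4 = 1
  s[U,V] = ((-1)·(0) + (-1)·(0) + (0)·(2) + (1)·(2) + (1)·(-4)) / 4 = -2/4 = -0.5
  s[U,W] = ((-1)·(-2.2) + (-1)·(1.8) + (0)·(0.8) + (1)·(-1.2) + (1)·(0.8)) / 4 = 0/4 = 0
  s[V,V] = ((0)·(0) + (0)·(0) + (2)·(2) + (2)·(2) + (-4)·(-4)) / 4 = 24/4 = 6
  s[V,W] = ((0)·(-2.2) + (0)·(1.8) + (2)·(0.8) + (2)·(-1.2) + (-4)·(0.8)) / 4 = -4/4 = -1
  s[W,W] = ((-2.2)·(-2.2) + (1.8)·(1.8) + (0.8)·(0.8) + (-1.2)·(-1.2) + (0.8)·(0.8)) / 4 = 10.8/4 = 2.7
  Sample standard deviations s_i = √(s[i,i]):
  s(U) = √(1) = 1
  s(V) = √(6) = 2.4495
  s(W) = √(2.7) = 1.6432

Step 3 — r_{ij} = s_{ij} / (s_i · s_j):
  r[U,U] = 1 (diagonal).
  r[U,V] = -0.5 / (1 · 2.4495) = -0.5 / 2.4495 = -0.2041
  r[U,W] = 0 / (1 · 1.6432) = 0 / 1.6432 = 0
  r[V,V] = 1 (diagonal).
  r[V,W] = -1 / (2.4495 · 1.6432) = -1 / 4.0249 = -0.2485
  r[W,W] = 1 (diagonal).

R is symmetric with unit diagonal. Assembling:

R = [[1, -0.2041, 0],
 [-0.2041, 1, -0.2485],
 [0, -0.2485, 1]]


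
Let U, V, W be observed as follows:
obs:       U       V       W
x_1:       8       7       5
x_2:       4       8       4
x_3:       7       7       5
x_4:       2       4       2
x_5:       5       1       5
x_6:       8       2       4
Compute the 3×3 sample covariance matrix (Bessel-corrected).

Step 1 — column means:
  mean(U) = (8 + 4 + 7 + 2 + 5 + 8) / 6 = 34/6 = 5.6667
  mean(V) = (7 + 8 + 7 + 4 + 1 + 2) / 6 = 29/6 = 4.8333
  mean(W) = (5 + 4 + 5 + 2 + 5 + 4) / 6 = 25/6 = 4.1667

Step 2 — sample covariance S[i,j] = (1/(n-1)) · Σ_k (x_{k,i} - mean_i) · (x_{k,j} - mean_j), with n-1 = 5.
  S[U,U] = ((2.3333)·(2.3333) + (-1.6667)·(-1.6667) + (1.3333)·(1.3333) + (-3.6667)·(-3.6667) + (-0.6667)·(-0.6667) + (2.3333)·(2.3333)) / 5 = 29.3333/5 = 5.8667
  S[U,V] = ((2.3333)·(2.1667) + (-1.6667)·(3.1667) + (1.3333)·(2.1667) + (-3.6667)·(-0.8333) + (-0.6667)·(-3.8333) + (2.3333)·(-2.8333)) / 5 = 1.6667/5 = 0.3333
  S[U,W] = ((2.3333)·(0.8333) + (-1.6667)·(-0.1667) + (1.3333)·(0.8333) + (-3.6667)·(-2.1667) + (-0.6667)·(0.8333) + (2.3333)·(-0.1667)) / 5 = 10.3333/5 = 2.0667
  S[V,V] = ((2.1667)·(2.1667) + (3.1667)·(3.1667) + (2.1667)·(2.1667) + (-0.8333)·(-0.8333) + (-3.8333)·(-3.8333) + (-2.8333)·(-2.8333)) / 5 = 42.8333/5 = 8.5667
  S[V,W] = ((2.1667)·(0.8333) + (3.1667)·(-0.1667) + (2.1667)·(0.8333) + (-0.8333)·(-2.1667) + (-3.8333)·(0.8333) + (-2.8333)·(-0.1667)) / 5 = 2.1667/5 = 0.4333
  S[W,W] = ((0.8333)·(0.8333) + (-0.1667)·(-0.1667) + (0.8333)·(0.8333) + (-2.1667)·(-2.1667) + (0.8333)·(0.8333) + (-0.1667)·(-0.1667)) / 5 = 6.8333/5 = 1.3667

S is symmetric (S[j,i] = S[i,j]). Assembling:

S = [[5.8667, 0.3333, 2.0667],
 [0.3333, 8.5667, 0.4333],
 [2.0667, 0.4333, 1.3667]]


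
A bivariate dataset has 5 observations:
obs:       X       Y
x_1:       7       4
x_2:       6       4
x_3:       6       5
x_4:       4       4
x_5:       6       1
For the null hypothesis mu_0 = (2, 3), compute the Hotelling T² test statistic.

Step 1 — sample mean vector:
  mean(X) = (7 + 6 + 6 + 4 + 6) / 5 = 29/5 = 5.8
  mean(Y) = (4 + 4 + 5 + 4 + 1) / 5 = 18/5 = 3.6
  x̄ = (5.8, 3.6),  deviation x̄ - mu_0 = (5.8, 3.6) - (2, 3) = (3.8, 0.6).

Step 2 — sample covariance matrix, S[i,j] = (1/(n-1)) · Σ_k (x_{k,i} - mean_i) · (x_{k,j} - mean_j), divisor n-1 = 4:
  S[X,X] = ((1.2)·(1.2) + (0.2)·(0.2) + (0.2)·(0.2) + (-1.8)·(-1.8) + (0.2)·(0.2)) / 4 = 4.8/4 = 1.2
  S[X,Y] = ((1.2)·(0.4) + (0.2)·(0.4) + (0.2)·(1.4) + (-1.8)·(0.4) + (0.2)·(-2.6)) / 4 = -0.4/4 = -0.1
  S[Y,Y] = ((0.4)·(0.4) + (0.4)·(0.4) + (1.4)·(1.4) + (0.4)·(0.4) + (-2.6)·(-2.6)) / 4 = 9.2/4 = 2.3
  S = [[1.2, -0.1],
 [-0.1, 2.3]].

Step 3 — invert S. det(S) = 1.2·2.3 - (-0.1)² = 2.75.
  S^{-1} = (1/det) · [[d, -b], [-b, a]] = [[0.8364, 0.0364],
 [0.0364, 0.4364]].

Step 4 — quadratic form (x̄ - mu_0)^T · S^{-1} · (x̄ - mu_0):
  S^{-1} · (x̄ - mu_0) = (3.2, 0.4),
  (x̄ - mu_0)^T · [...] = (3.8)·(3.2) + (0.6)·(0.4) = 12.4.

Step 5 — scale by n: T² = 5 · 12.4 = 62.

T² ≈ 62


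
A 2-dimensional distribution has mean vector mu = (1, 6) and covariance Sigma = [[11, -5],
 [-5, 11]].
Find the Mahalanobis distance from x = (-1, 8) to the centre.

Step 1 — centre the observation: (x - mu) = (-2, 2).

Step 2 — invert Sigma. det(Sigma) = 11·11 - (-5)² = 96.
  Sigma^{-1} = (1/det) · [[d, -b], [-b, a]] = [[0.1146, 0.0521],
 [0.0521, 0.1146]].

Step 3 — form the quadratic (x - mu)^T · Sigma^{-1} · (x - mu):
  Sigma^{-1} · (x - mu) = (-0.125, 0.125).
  (x - mu)^T · [Sigma^{-1} · (x - mu)] = (-2)·(-0.125) + (2)·(0.125) = 0.5.

Step 4 — take square root: d = √(0.5) ≈ 0.7071.

d(x, mu) = √(0.5) ≈ 0.7071


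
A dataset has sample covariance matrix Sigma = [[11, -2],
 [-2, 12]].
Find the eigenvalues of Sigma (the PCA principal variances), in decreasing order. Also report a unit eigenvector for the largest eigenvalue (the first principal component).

Step 1 — characteristic polynomial of 2×2 Sigma:
  det(Sigma - λI) = λ² - trace · λ + det = 0.
  trace = 11 + 12 = 23, det = 11·12 - (-2)² = 128.
Step 2 — discriminant:
  Δ = trace² - 4·det = 529 - 512 = 17.
Step 3 — eigenvalues:
  λ = (trace ± √Δ)/2 = (23 ± 4.1231)/2,
  λ_1 = 13.5616,  λ_2 = 9.4384.

Step 4 — unit eigenvector for λ_1: solve (Sigma - λ_1 I)v = 0. First row:
  (11 - 13.5616)·v_x + (-2)·v_y = 0, i.e. (-2.5616)·v_x + (-2)·v_y = 0,
  so v ∝ (b, λ_1 - a) = (-2, 2.5616); multiply by -1 so the first entry is positive: u = (2, -2.5616).
  ||u|| = √((2)² + (-2.5616)²) = √(10.5616) ≈ 3.2499,
  v_1 = u/||u|| ≈ (0.6154, -0.7882) (||v_1|| = 1).

λ_1 = 13.5616,  λ_2 = 9.4384;  v_1 ≈ (0.6154, -0.7882)


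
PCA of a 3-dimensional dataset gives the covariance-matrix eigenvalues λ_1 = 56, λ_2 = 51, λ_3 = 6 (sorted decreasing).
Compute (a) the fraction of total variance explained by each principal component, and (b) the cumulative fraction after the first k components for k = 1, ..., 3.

Step 1 — total variance = trace(Sigma) = Σ λ_i = 56 + 51 + 6 = 113.

Step 2 — fraction explained by component i = λ_i / Σ λ:
  PC1: 56/113 = 0.4956
  PC2: 51/113 = 0.4513
  PC3: 6/113 = 0.0531

Step 3 — cumulative fraction after k components = (λ_1 + ... + λ_k) / Σ λ:
  k = 1: 56/113 = 0.4956
  k = 2: (56 + 51)/113 = 107/113 = 0.9469
  k = 3: (56 + 51 + 6)/113 = 113/113 = 1

Summary (fraction, with percent):

explained: PC1 0.4956 (49.56%), PC2 0.4513 (45.13%), PC3 0.0531 (5.31%);  cumulative: 0.4956, 0.9469, 1


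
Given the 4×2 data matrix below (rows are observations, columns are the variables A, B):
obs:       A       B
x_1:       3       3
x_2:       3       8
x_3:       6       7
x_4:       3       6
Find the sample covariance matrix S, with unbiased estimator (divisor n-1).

Step 1 — column means:
  mean(A) = (3 + 3 + 6 + 3) / 4 = 15/4 = 3.75
  mean(B) = (3 + 8 + 7 + 6) / 4 = 24/4 = 6

Step 2 — sample covariance S[i,j] = (1/(n-1)) · Σ_k (x_{k,i} - mean_i) · (x_{k,j} - mean_j), with n-1 = 3.
  S[A,A] = ((-0.75)·(-0.75) + (-0.75)·(-0.75) + (2.25)·(2.25) + (-0.75)·(-0.75)) / 3 = 6.75/3 = 2.25
  S[A,B] = ((-0.75)·(-3) + (-0.75)·(2) + (2.25)·(1) + (-0.75)·(0)) / 3 = 3/3 = 1
  S[B,B] = ((-3)·(-3) + (2)·(2) + (1)·(1) + (0)·(0)) / 3 = 14/3 = 4.6667

S is symmetric (S[j,i] = S[i,j]). Assembling:

S = [[2.25, 1],
 [1, 4.6667]]


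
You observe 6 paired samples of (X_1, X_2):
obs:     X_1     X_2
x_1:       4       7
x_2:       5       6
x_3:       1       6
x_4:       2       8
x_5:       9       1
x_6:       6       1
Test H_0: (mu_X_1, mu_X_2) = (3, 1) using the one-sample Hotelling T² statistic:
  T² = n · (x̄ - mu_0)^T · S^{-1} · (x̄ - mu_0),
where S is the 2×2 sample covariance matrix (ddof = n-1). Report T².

Step 1 — sample mean vector:
  mean(X_1) = (4 + 5 + 1 + 2 + 9 + 6) / 6 = 27/6 = 4.5
  mean(X_2) = (7 + 6 + 6 + 8 + 1 + 1) / 6 = 29/6 = 4.8333
  x̄ = (4.5, 4.8333),  deviation x̄ - mu_0 = (4.5, 4.8333) - (3, 1) = (1.5, 3.8333).

Step 2 — sample covariance matrix, S[i,j] = (1/(n-1)) · Σ_k (x_{k,i} - mean_i) · (x_{k,j} - mean_j), divisor n-1 = 5:
  S[X_1,X_1] = ((-0.5)·(-0.5) + (0.5)·(0.5) + (-3.5)·(-3.5) + (-2.5)·(-2.5) + (4.5)·(4.5) + (1.5)·(1.5)) / 5 = 41.5/5 = 8.3
  S[X_1,X_2] = ((-0.5)·(2.1667) + (0.5)·(1.1667) + (-3.5)·(1.1667) + (-2.5)·(3.1667) + (4.5)·(-3.8333) + (1.5)·(-3.8333)) / 5 = -35.5/5 = -7.1
  S[X_2,X_2] = ((2.1667)·(2.1667) + (1.1667)·(1.1667) + (1.1667)·(1.1667) + (3.1667)·(3.1667) + (-3.8333)·(-3.8333) + (-3.8333)·(-3.8333)) / 5 = 46.8333/5 = 9.3667
  S = [[8.3, -7.1],
 [-7.1, 9.3667]].

Step 3 — invert S. det(S) = 8.3·9.3667 - (-7.1)² = 27.3333.
  S^{-1} = (1/det) · [[d, -b], [-b, a]] = [[0.3427, 0.2598],
 [0.2598, 0.3037]].

Step 4 — quadratic form (x̄ - mu_0)^T · S^{-1} · (x̄ - mu_0):
  S^{-1} · (x̄ - mu_0) = (1.5098, 1.5537),
  (x̄ - mu_0)^T · [...] = (1.5)·(1.5098) + (3.8333)·(1.5537) = 8.2203.

Step 5 — scale by n: T² = 6 · 8.2203 = 49.322.

T² ≈ 49.322


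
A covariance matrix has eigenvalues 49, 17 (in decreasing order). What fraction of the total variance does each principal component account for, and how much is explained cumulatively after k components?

Step 1 — total variance = trace(Sigma) = Σ λ_i = 49 + 17 = 66.

Step 2 — fraction explained by component i = λ_i / Σ λ:
  PC1: 49/66 = 0.7424
  PC2: 17/66 = 0.2576

Step 3 — cumulative fraction after k components = (λ_1 + ... + λ_k) / Σ λ:
  k = 1: 49/66 = 0.7424
  k = 2: (49 + 17)/66 = 66/66 = 1

Summary (fraction, with percent):

explained: PC1 0.7424 (74.24%), PC2 0.2576 (25.76%);  cumulative: 0.7424, 1


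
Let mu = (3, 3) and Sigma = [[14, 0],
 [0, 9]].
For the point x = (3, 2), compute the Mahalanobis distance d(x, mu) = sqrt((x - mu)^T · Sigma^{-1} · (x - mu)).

Step 1 — centre the observation: (x - mu) = (0, -1).

Step 2 — invert Sigma. det(Sigma) = 14·9 - (0)² = 126.
  Sigma^{-1} = (1/det) · [[d, -b], [-b, a]] = [[0.0714, 0],
 [0, 0.1111]].

Step 3 — form the quadratic (x - mu)^T · Sigma^{-1} · (x - mu):
  Sigma^{-1} · (x - mu) = (0, -0.1111).
  (x - mu)^T · [Sigma^{-1} · (x - mu)] = (0)·(0) + (-1)·(-0.1111) = 0.1111.

Step 4 — take square root: d = √(0.1111) ≈ 0.3333.

d(x, mu) = √(0.1111) ≈ 0.3333


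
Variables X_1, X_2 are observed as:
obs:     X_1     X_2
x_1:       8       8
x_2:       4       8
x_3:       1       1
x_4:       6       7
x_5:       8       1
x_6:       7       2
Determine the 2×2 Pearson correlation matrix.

Step 1 — column means:
  mean(X_1) = (8 + 4 + 1 + 6 + 8 + 7) / 6 = 34/6 = 5.6667
  mean(X_2) = (8 + 8 + 1 + 7 + 1 + 2) / 6 = 27/6 = 4.5

Step 2 — sample variances and covariances s[i,j] = (1/(n-1)) · Σ_k (x_{k,i} - mean_i) · (x_{k,j} - mean_j), with n-1 = 5:
  s[X_1,X_1] = ((2.3333)·(2.3333) + (-1.6667)·(-1.6667) + (-4.6667)·(-4.6667) + (0.3333)·(0.3333) + (2.3333)·(2.3333) + (1.3333)·(1.3333)) / 5 = 37.3333/5 = 7.4667
  s[X_1,X_2] = ((2.3333)·(3.5) + (-1.6667)·(3.5) + (-4.6667)·(-3.5) + (0.3333)·(2.5) + (2.3333)·(-3.5) + (1.3333)·(-2.5)) / 5 = 8/5 = 1.6
  s[X_2,X_2] = ((3.5)·(3.5) + (3.5)·(3.5) + (-3.5)·(-3.5) + (2.5)·(2.5) + (-3.5)·(-3.5) + (-2.5)·(-2.5)) / 5 = 61.5/5 = 12.3
  Sample standard deviations s_i = √(s[i,i]):
  s(X_1) = √(7.4667) = 2.7325
  s(X_2) = √(12.3) = 3.5071

Step 3 — r_{ij} = s_{ij} / (s_i · s_j):
  r[X_1,X_1] = 1 (diagonal).
  r[X_1,X_2] = 1.6 / (2.7325 · 3.5071) = 1.6 / 9.5833 = 0.167
  r[X_2,X_2] = 1 (diagonal).

R is symmetric with unit diagonal. Assembling:

R = [[1, 0.167],
 [0.167, 1]]


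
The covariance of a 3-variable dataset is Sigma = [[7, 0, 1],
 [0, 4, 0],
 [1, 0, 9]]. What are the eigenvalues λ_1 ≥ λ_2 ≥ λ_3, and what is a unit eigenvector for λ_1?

Step 1 — characteristic polynomial p(λ) = det(λI - Sigma) = λ³ - tr·λ² + c_1·λ - det, where tr = trace, c_1 = sum of the principal 2×2 minors, det = det(Sigma):
  tr = 7 + 4 + 9 = 20,
  c_1 = (7·4 - (0)²) + (7·9 - (1)²) + (4·9 - (0)²) = 28 + 62 + 36 = 126,
  det = 7·(4·9 - (0)²) - (0)·((0)·9 - (0)·(1)) + (1)·((0)·(0) - 4·(1)) = 7·(36) - (0)·(0) + (1)·(-4) = 248.
  So p(λ) = λ³ - 20λ² + 126λ - 248.
Step 2 — look for an integer root (rational root theorem: any rational root is an integer divisor of 248). Testing λ = 4:
  p(4) = 64 - 320 + 504 - 248 = 0  ✓
  Dividing out (λ - 4): p(λ) = (λ - 4)(λ² - 16λ + 62).
Step 3 — remaining eigenvalues from the quadratic λ² - 16λ + 62 = 0:
  Δ = 16² - 4·62 = 256 - 248 = 8,  λ = (16 ± √8)/2 = (16 ± 2.8284)/2 ≈ 9.4142 or 6.5858.
  Sorted: λ_1 = 9.4142,  λ_2 = 6.5858,  λ_3 = 4  (check: sum = 20 = tr ✓).

Step 4 — unit eigenvector for λ_1 ≈ 9.4142: v spans the null space of (Sigma - λ_1 I), whose rows are
  r_1 = (-2.4142, 0, 1),  r_2 = (0, -5.4142, 0),  r_3 = (1, 0, -0.4142).
  v is orthogonal to every row, so take v ∝ r_1 × r_2 = ((0)·(0) - (1)·(-5.4142), (1)·(0) - (-2.4142)·(0), (-2.4142)·(-5.4142) - (0)·(0)) ≈ (5.4142, 0, 13.0711).
  Let u = (5.4142, 0, 13.0711).
  ||u|| = √((5.4142)² + (0)² + (13.0711)²) = √(200.1665) ≈ 14.148,  v_1 = u/||u|| ≈ (0.3827, 0, 0.9239) (||v_1|| = 1).

λ_1 = 9.4142,  λ_2 = 6.5858,  λ_3 = 4;  v_1 ≈ (0.3827, 0, 0.9239)


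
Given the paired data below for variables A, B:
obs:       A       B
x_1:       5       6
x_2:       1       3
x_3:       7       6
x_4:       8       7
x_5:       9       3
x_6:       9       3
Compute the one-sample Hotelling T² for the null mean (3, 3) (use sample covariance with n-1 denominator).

Step 1 — sample mean vector:
  mean(A) = (5 + 1 + 7 + 8 + 9 + 9) / 6 = 39/6 = 6.5
  mean(B) = (6 + 3 + 6 + 7 + 3 + 3) / 6 = 28/6 = 4.6667
  x̄ = (6.5, 4.6667),  deviation x̄ - mu_0 = (6.5, 4.6667) - (3, 3) = (3.5, 1.6667).

Step 2 — sample covariance matrix, S[i,j] = (1/(n-1)) · Σ_k (x_{k,i} - mean_i) · (x_{k,j} - mean_j), divisor n-1 = 5:
  S[A,A] = ((-1.5)·(-1.5) + (-5.5)·(-5.5) + (0.5)·(0.5) + (1.5)·(1.5) + (2.5)·(2.5) + (2.5)·(2.5)) / 5 = 47.5/5 = 9.5
  S[A,B] = ((-1.5)·(1.3333) + (-5.5)·(-1.6667) + (0.5)·(1.3333) + (1.5)·(2.3333) + (2.5)·(-1.6667) + (2.5)·(-1.6667)) / 5 = 3/5 = 0.6
  S[B,B] = ((1.3333)·(1.3333) + (-1.6667)·(-1.6667) + (1.3333)·(1.3333) + (2.3333)·(2.3333) + (-1.6667)·(-1.6667) + (-1.6667)·(-1.6667)) / 5 = 17.3333/5 = 3.4667
  S = [[9.5, 0.6],
 [0.6, 3.4667]].

Step 3 — invert S. det(S) = 9.5·3.4667 - (0.6)² = 32.5733.
  S^{-1} = (1/det) · [[d, -b], [-b, a]] = [[0.1064, -0.0184],
 [-0.0184, 0.2916]].

Step 4 — quadratic form (x̄ - mu_0)^T · S^{-1} · (x̄ - mu_0):
  S^{-1} · (x̄ - mu_0) = (0.3418, 0.4216),
  (x̄ - mu_0)^T · [...] = (3.5)·(0.3418) + (1.6667)·(0.4216) = 1.899.

Step 5 — scale by n: T² = 6 · 1.899 = 11.3938.

T² ≈ 11.3938


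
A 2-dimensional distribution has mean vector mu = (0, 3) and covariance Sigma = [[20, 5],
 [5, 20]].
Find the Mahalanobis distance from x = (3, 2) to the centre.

Step 1 — centre the observation: (x - mu) = (3, -1).

Step 2 — invert Sigma. det(Sigma) = 20·20 - (5)² = 375.
  Sigma^{-1} = (1/det) · [[d, -b], [-b, a]] = [[0.0533, -0.0133],
 [-0.0133, 0.0533]].

Step 3 — form the quadratic (x - mu)^T · Sigma^{-1} · (x - mu):
  Sigma^{-1} · (x - mu) = (0.1733, -0.0933).
  (x - mu)^T · [Sigma^{-1} · (x - mu)] = (3)·(0.1733) + (-1)·(-0.0933) = 0.6133.

Step 4 — take square root: d = √(0.6133) ≈ 0.7832.

d(x, mu) = √(0.6133) ≈ 0.7832


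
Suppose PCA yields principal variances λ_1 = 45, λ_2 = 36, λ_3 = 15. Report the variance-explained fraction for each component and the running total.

Step 1 — total variance = trace(Sigma) = Σ λ_i = 45 + 36 + 15 = 96.

Step 2 — fraction explained by component i = λ_i / Σ λ:
  PC1: 45/96 = 0.4688
  PC2: 36/96 = 0.375
  PC3: 15/96 = 0.1562

Step 3 — cumulative fraction after k components = (λ_1 + ... + λ_k) / Σ λ:
  k = 1: 45/96 = 0.4688
  k = 2: (45 + 36)/96 = 81/96 = 0.8438
  k = 3: (45 + 36 + 15)/96 = 96/96 = 1

Summary (fraction, with percent):

explained: PC1 0.4688 (46.88%), PC2 0.375 (37.5%), PC3 0.1562 (15.62%);  cumulative: 0.4688, 0.8438, 1


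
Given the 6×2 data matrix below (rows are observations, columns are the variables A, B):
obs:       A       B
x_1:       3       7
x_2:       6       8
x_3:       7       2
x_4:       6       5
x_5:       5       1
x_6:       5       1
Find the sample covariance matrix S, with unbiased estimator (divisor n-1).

Step 1 — column means:
  mean(A) = (3 + 6 + 7 + 6 + 5 + 5) / 6 = 32/6 = 5.3333
  mean(B) = (7 + 8 + 2 + 5 + 1 + 1) / 6 = 24/6 = 4

Step 2 — sample covariance S[i,j] = (1/(n-1)) · Σ_k (x_{k,i} - mean_i) · (x_{k,j} - mean_j), with n-1 = 5.
  S[A,A] = ((-2.3333)·(-2.3333) + (0.6667)·(0.6667) + (1.6667)·(1.6667) + (0.6667)·(0.6667) + (-0.3333)·(-0.3333) + (-0.3333)·(-0.3333)) / 5 = 9.3333/5 = 1.8667
  S[A,B] = ((-2.3333)·(3) + (0.6667)·(4) + (1.6667)·(-2) + (0.6667)·(1) + (-0.3333)·(-3) + (-0.3333)·(-3)) / 5 = -5/5 = -1
  S[B,B] = ((3)·(3) + (4)·(4) + (-2)·(-2) + (1)·(1) + (-3)·(-3) + (-3)·(-3)) / 5 = 48/5 = 9.6

S is symmetric (S[j,i] = S[i,j]). Assembling:

S = [[1.8667, -1],
 [-1, 9.6]]


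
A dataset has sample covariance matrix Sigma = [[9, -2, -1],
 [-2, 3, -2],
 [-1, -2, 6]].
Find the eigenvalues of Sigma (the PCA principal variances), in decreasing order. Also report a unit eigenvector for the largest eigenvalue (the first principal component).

Step 1 — characteristic polynomial p(λ) = det(λI - Sigma) = λ³ - tr·λ² + c_1·λ - det, where tr = trace, c_1 = sum of the principal 2×2 minors, det = det(Sigma):
  tr = 9 + 3 + 6 = 18,
  c_1 = (9·3 - (-2)²) + (9·6 - (-1)²) + (3·6 - (-2)²) = 23 + 53 + 14 = 90,
  det = 9·(3·6 - (-2)²) - (-2)·((-2)·6 - (-2)·(-1)) + (-1)·((-2)·(-2) - 3·(-1)) = 9·(14) - (-2)·(-14) + (-1)·(7) = 91.
  So p(λ) = λ³ - 18λ² + 90λ - 91.
Step 2 — look for an integer root (rational root theorem: any rational root is an integer divisor of 91). Testing λ = 7:
  p(7) = 343 - 882 + 630 - 91 = 0  ✓
  Dividing out (λ - 7): p(λ) = (λ - 7)(λ² - 11λ + 13).
Step 3 — remaining eigenvalues from the quadratic λ² - 11λ + 13 = 0:
  Δ = 11² - 4·13 = 121 - 52 = 69,  λ = (11 ± √69)/2 = (11 ± 8.3066)/2 ≈ 9.6533 or 1.3467.
  Sorted: λ_1 = 9.6533,  λ_2 = 7,  λ_3 = 1.3467  (check: sum = 18 = tr ✓).

Step 4 — unit eigenvector for λ_1 ≈ 9.6533: v spans the null space of (Sigma - λ_1 I), whose rows are
  r_1 = (-0.6533, -2, -1),  r_2 = (-2, -6.6533, -2),  r_3 = (-1, -2, -3.6533).
  v is orthogonal to every row, so take v ∝ r_1 × r_2 = ((-2)·(-2) - (-1)·(-6.6533), (-1)·(-2) - (-0.6533)·(-2), (-0.6533)·(-6.6533) - (-2)·(-2)) ≈ (-2.6533, 0.6934, 0.3467).
  Rescale (multiply by -1 so the first nonzero entry is positive): u = (2.6533, -0.6934, -0.3467).
  ||u|| = √((2.6533)² + (-0.6934)² + (-0.3467)²) = √(7.641) ≈ 2.7642,  v_1 = u/||u|| ≈ (0.9599, -0.2508, -0.1254) (||v_1|| = 1).

λ_1 = 9.6533,  λ_2 = 7,  λ_3 = 1.3467;  v_1 ≈ (0.9599, -0.2508, -0.1254)


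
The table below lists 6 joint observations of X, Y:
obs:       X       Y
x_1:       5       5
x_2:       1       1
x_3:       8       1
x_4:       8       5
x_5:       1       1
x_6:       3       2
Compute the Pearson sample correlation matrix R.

Step 1 — column means:
  mean(X) = (5 + 1 + 8 + 8 + 1 + 3) / 6 = 26/6 = 4.3333
  mean(Y) = (5 + 1 + 1 + 5 + 1 + 2) / 6 = 15/6 = 2.5

Step 2 — sample variances and covariances s[i,j] = (1/(n-1)) · Σ_k (x_{k,i} - mean_i) · (x_{k,j} - mean_j), with n-1 = 5:
  s[X,X] = ((0.6667)·(0.6667) + (-3.3333)·(-3.3333) + (3.6667)·(3.6667) + (3.6667)·(3.6667) + (-3.3333)·(-3.3333) + (-1.3333)·(-1.3333)) / 5 = 51.3333/5 = 10.2667
  s[X,Y] = ((0.6667)·(2.5) + (-3.3333)·(-1.5) + (3.6667)·(-1.5) + (3.6667)·(2.5) + (-3.3333)·(-1.5) + (-1.3333)·(-0.5)) / 5 = 16/5 = 3.2
  s[Y,Y] = ((2.5)·(2.5) + (-1.5)·(-1.5) + (-1.5)·(-1.5) + (2.5)·(2.5) + (-1.5)·(-1.5) + (-0.5)·(-0.5)) / 5 = 19.5/5 = 3.9
  Sample standard deviations s_i = √(s[i,i]):
  s(X) = √(10.2667) = 3.2042
  s(Y) = √(3.9) = 1.9748

Step 3 — r_{ij} = s_{ij} / (s_i · s_j):
  r[X,X] = 1 (diagonal).
  r[X,Y] = 3.2 / (3.2042 · 1.9748) = 3.2 / 6.3277 = 0.5057
  r[Y,Y] = 1 (diagonal).

R is symmetric with unit diagonal. Assembling:

R = [[1, 0.5057],
 [0.5057, 1]]


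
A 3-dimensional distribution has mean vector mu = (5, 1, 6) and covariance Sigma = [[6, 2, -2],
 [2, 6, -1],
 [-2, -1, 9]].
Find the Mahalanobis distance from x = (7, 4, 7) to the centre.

Step 1 — centre the observation: (x - mu) = (2, 3, 1).

Step 2 — invert Sigma (cofactor / det for 3×3, or solve directly):
  Sigma^{-1} = [[0.1992, -0.0602, 0.0376],
 [-0.0602, 0.188, 0.0075],
 [0.0376, 0.0075, 0.1203]].

Step 3 — form the quadratic (x - mu)^T · Sigma^{-1} · (x - mu):
  Sigma^{-1} · (x - mu) = (0.2556, 0.4511, 0.218).
  (x - mu)^T · [Sigma^{-1} · (x - mu)] = (2)·(0.2556) + (3)·(0.4511) + (1)·(0.218) = 2.0827.

Step 4 — take square root: d = √(2.0827) ≈ 1.4432.

d(x, mu) = √(2.0827) ≈ 1.4432


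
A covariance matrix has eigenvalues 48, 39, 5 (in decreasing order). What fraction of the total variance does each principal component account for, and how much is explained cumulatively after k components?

Step 1 — total variance = trace(Sigma) = Σ λ_i = 48 + 39 + 5 = 92.

Step 2 — fraction explained by component i = λ_i / Σ λ:
  PC1: 48/92 = 0.5217
  PC2: 39/92 = 0.4239
  PC3: 5/92 = 0.0543

Step 3 — cumulative fraction after k components = (λ_1 + ... + λ_k) / Σ λ:
  k = 1: 48/92 = 0.5217
  k = 2: (48 + 39)/92 = 87/92 = 0.9457
  k = 3: (48 + 39 + 5)/92 = 92/92 = 1

Summary (fraction, with percent):

explained: PC1 0.5217 (52.17%), PC2 0.4239 (42.39%), PC3 0.0543 (5.43%);  cumulative: 0.5217, 0.9457, 1


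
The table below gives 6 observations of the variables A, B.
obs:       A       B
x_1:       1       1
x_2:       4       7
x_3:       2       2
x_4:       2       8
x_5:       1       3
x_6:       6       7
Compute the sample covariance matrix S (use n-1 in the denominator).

Step 1 — column means:
  mean(A) = (1 + 4 + 2 + 2 + 1 + 6) / 6 = 16/6 = 2.6667
  mean(B) = (1 + 7 + 2 + 8 + 3 + 7) / 6 = 28/6 = 4.6667

Step 2 — sample covariance S[i,j] = (1/(n-1)) · Σ_k (x_{k,i} - mean_i) · (x_{k,j} - mean_j), with n-1 = 5.
  S[A,A] = ((-1.6667)·(-1.6667) + (1.3333)·(1.3333) + (-0.6667)·(-0.6667) + (-0.6667)·(-0.6667) + (-1.6667)·(-1.6667) + (3.3333)·(3.3333)) / 5 = 19.3333/5 = 3.8667
  S[A,B] = ((-1.6667)·(-3.6667) + (1.3333)·(2.3333) + (-0.6667)·(-2.6667) + (-0.6667)·(3.3333) + (-1.6667)·(-1.6667) + (3.3333)·(2.3333)) / 5 = 19.3333/5 = 3.8667
  S[B,B] = ((-3.6667)·(-3.6667) + (2.3333)·(2.3333) + (-2.6667)·(-2.6667) + (3.3333)·(3.3333) + (-1.6667)·(-1.6667) + (2.3333)·(2.3333)) / 5 = 45.3333/5 = 9.0667

S is symmetric (S[j,i] = S[i,j]). Assembling:

S = [[3.8667, 3.8667],
 [3.8667, 9.0667]]


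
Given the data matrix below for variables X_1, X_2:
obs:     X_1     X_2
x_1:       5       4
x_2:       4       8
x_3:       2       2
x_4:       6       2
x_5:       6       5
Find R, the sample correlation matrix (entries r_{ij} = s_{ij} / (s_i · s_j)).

Step 1 — column means:
  mean(X_1) = (5 + 4 + 2 + 6 + 6) / 5 = 23/5 = 4.6
  mean(X_2) = (4 + 8 + 2 + 2 + 5) / 5 = 21/5 = 4.2

Step 2 — sample variances and covariances s[i,j] = (1/(n-1)) · Σ_k (x_{k,i} - mean_i) · (x_{k,j} - mean_j), with n-1 = 4:
  s[X_1,X_1] = ((0.4)·(0.4) + (-0.6)·(-0.6) + (-2.6)·(-2.6) + (1.4)·(1.4) + (1.4)·(1.4)) / 4 = 11.2/4 = 2.8
  s[X_1,X_2] = ((0.4)·(-0.2) + (-0.6)·(3.8) + (-2.6)·(-2.2) + (1.4)·(-2.2) + (1.4)·(0.8)) / 4 = 1.4/4 = 0.35
  s[X_2,X_2] = ((-0.2)·(-0.2) + (3.8)·(3.8) + (-2.2)·(-2.2) + (-2.2)·(-2.2) + (0.8)·(0.8)) / 4 = 24.8/4 = 6.2
  Sample standard deviations s_i = √(s[i,i]):
  s(X_1) = √(2.8) = 1.6733
  s(X_2) = √(6.2) = 2.49

Step 3 — r_{ij} = s_{ij} / (s_i · s_j):
  r[X_1,X_1] = 1 (diagonal).
  r[X_1,X_2] = 0.35 / (1.6733 · 2.49) = 0.35 / 4.1665 = 0.084
  r[X_2,X_2] = 1 (diagonal).

R is symmetric with unit diagonal. Assembling:

R = [[1, 0.084],
 [0.084, 1]]


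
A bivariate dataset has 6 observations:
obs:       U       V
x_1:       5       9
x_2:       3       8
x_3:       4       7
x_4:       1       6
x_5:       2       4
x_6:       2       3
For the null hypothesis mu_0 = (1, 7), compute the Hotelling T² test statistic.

Step 1 — sample mean vector:
  mean(U) = (5 + 3 + 4 + 1 + 2 + 2) / 6 = 17/6 = 2.8333
  mean(V) = (9 + 8 + 7 + 6 + 4 + 3) / 6 = 37/6 = 6.1667
  x̄ = (2.8333, 6.1667),  deviation x̄ - mu_0 = (2.8333, 6.1667) - (1, 7) = (1.8333, -0.8333).

Step 2 — sample covariance matrix, S[i,j] = (1/(n-1)) · Σ_k (x_{k,i} - mean_i) · (x_{k,j} - mean_j), divisor n-1 = 5:
  S[U,U] = ((2.1667)·(2.1667) + (0.1667)·(0.1667) + (1.1667)·(1.1667) + (-1.8333)·(-1.8333) + (-0.8333)·(-0.8333) + (-0.8333)·(-0.8333)) / 5 = 10.8333/5 = 2.1667
  S[U,V] = ((2.1667)·(2.8333) + (0.1667)·(1.8333) + (1.1667)·(0.8333) + (-1.8333)·(-0.1667) + (-0.8333)·(-2.1667) + (-0.8333)·(-3.1667)) / 5 = 12.1667/5 = 2.4333
  S[V,V] = ((2.8333)·(2.8333) + (1.8333)·(1.8333) + (0.8333)·(0.8333) + (-0.1667)·(-0.1667) + (-2.1667)·(-2.1667) + (-3.1667)·(-3.1667)) / 5 = 26.8333/5 = 5.3667
  S = [[2.1667, 2.4333],
 [2.4333, 5.3667]].

Step 3 — invert S. det(S) = 2.1667·5.3667 - (2.4333)² = 5.7067.
  S^{-1} = (1/det) · [[d, -b], [-b, a]] = [[0.9404, -0.4264],
 [-0.4264, 0.3797]].

Step 4 — quadratic form (x̄ - mu_0)^T · S^{-1} · (x̄ - mu_0):
  S^{-1} · (x̄ - mu_0) = (2.0794, -1.0981),
  (x̄ - mu_0)^T · [...] = (1.8333)·(2.0794) + (-0.8333)·(-1.0981) = 4.7274.

Step 5 — scale by n: T² = 6 · 4.7274 = 28.3645.

T² ≈ 28.3645


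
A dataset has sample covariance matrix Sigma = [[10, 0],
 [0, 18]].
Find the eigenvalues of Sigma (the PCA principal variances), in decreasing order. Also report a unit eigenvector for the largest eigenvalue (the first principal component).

Step 1 — characteristic polynomial of 2×2 Sigma:
  det(Sigma - λI) = λ² - trace · λ + det = 0.
  trace = 10 + 18 = 28, det = 10·18 - (0)² = 180.
Step 2 — discriminant:
  Δ = trace² - 4·det = 784 - 720 = 64.
Step 3 — eigenvalues:
  λ = (trace ± √Δ)/2 = (28 ± 8)/2,
  λ_1 = 18,  λ_2 = 10.

Step 4 — unit eigenvector for λ_1: Sigma is diagonal, so its eigenvectors are the coordinate axes. λ_1 = 18 is the diagonal entry on the second coordinate axis, hence
  v_1 = (0, 1) (||v_1|| = 1).

λ_1 = 18,  λ_2 = 10;  v_1 ≈ (0, 1)


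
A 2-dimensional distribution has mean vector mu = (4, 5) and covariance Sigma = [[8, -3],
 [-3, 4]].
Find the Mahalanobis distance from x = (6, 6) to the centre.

Step 1 — centre the observation: (x - mu) = (2, 1).

Step 2 — invert Sigma. det(Sigma) = 8·4 - (-3)² = 23.
  Sigma^{-1} = (1/det) · [[d, -b], [-b, a]] = [[0.1739, 0.1304],
 [0.1304, 0.3478]].

Step 3 — form the quadratic (x - mu)^T · Sigma^{-1} · (x - mu):
  Sigma^{-1} · (x - mu) = (0.4783, 0.6087).
  (x - mu)^T · [Sigma^{-1} · (x - mu)] = (2)·(0.4783) + (1)·(0.6087) = 1.5652.

Step 4 — take square root: d = √(1.5652) ≈ 1.2511.

d(x, mu) = √(1.5652) ≈ 1.2511


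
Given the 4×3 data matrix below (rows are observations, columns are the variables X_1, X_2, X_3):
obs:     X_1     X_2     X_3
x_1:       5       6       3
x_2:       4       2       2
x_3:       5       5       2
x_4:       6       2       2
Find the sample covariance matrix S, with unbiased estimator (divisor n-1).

Step 1 — column means:
  mean(X_1) = (5 + 4 + 5 + 6) / 4 = 20/4 = 5
  mean(X_2) = (6 + 2 + 5 + 2) / 4 = 15/4 = 3.75
  mean(X_3) = (3 + 2 + 2 + 2) / 4 = 9/4 = 2.25

Step 2 — sample covariance S[i,j] = (1/(n-1)) · Σ_k (x_{k,i} - mean_i) · (x_{k,j} - mean_j), with n-1 = 3.
  S[X_1,X_1] = ((0)·(0) + (-1)·(-1) + (0)·(0) + (1)·(1)) / 3 = 2/3 = 0.6667
  S[X_1,X_2] = ((0)·(2.25) + (-1)·(-1.75) + (0)·(1.25) + (1)·(-1.75)) / 3 = 0/3 = 0
  S[X_1,X_3] = ((0)·(0.75) + (-1)·(-0.25) + (0)·(-0.25) + (1)·(-0.25)) / 3 = 0/3 = 0
  S[X_2,X_2] = ((2.25)·(2.25) + (-1.75)·(-1.75) + (1.25)·(1.25) + (-1.75)·(-1.75)) / 3 = 12.75/3 = 4.25
  S[X_2,X_3] = ((2.25)·(0.75) + (-1.75)·(-0.25) + (1.25)·(-0.25) + (-1.75)·(-0.25)) / 3 = 2.25/3 = 0.75
  S[X_3,X_3] = ((0.75)·(0.75) + (-0.25)·(-0.25) + (-0.25)·(-0.25) + (-0.25)·(-0.25)) / 3 = 0.75/3 = 0.25

S is symmetric (S[j,i] = S[i,j]). Assembling:

S = [[0.6667, 0, 0],
 [0, 4.25, 0.75],
 [0, 0.75, 0.25]]


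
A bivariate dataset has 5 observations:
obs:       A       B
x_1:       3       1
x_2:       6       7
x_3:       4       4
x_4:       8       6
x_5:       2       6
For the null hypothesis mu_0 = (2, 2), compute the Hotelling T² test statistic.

Step 1 — sample mean vector:
  mean(A) = (3 + 6 + 4 + 8 + 2) / 5 = 23/5 = 4.6
  mean(B) = (1 + 7 + 4 + 6 + 6) / 5 = 24/5 = 4.8
  x̄ = (4.6, 4.8),  deviation x̄ - mu_0 = (4.6, 4.8) - (2, 2) = (2.6, 2.8).

Step 2 — sample covariance matrix, S[i,j] = (1/(n-1)) · Σ_k (x_{k,i} - mean_i) · (x_{k,j} - mean_j), divisor n-1 = 4:
  S[A,A] = ((-1.6)·(-1.6) + (1.4)·(1.4) + (-0.6)·(-0.6) + (3.4)·(3.4) + (-2.6)·(-2.6)) / 4 = 23.2/4 = 5.8
  S[A,B] = ((-1.6)·(-3.8) + (1.4)·(2.2) + (-0.6)·(-0.8) + (3.4)·(1.2) + (-2.6)·(1.2)) / 4 = 10.6/4 = 2.65
  S[B,B] = ((-3.8)·(-3.8) + (2.2)·(2.2) + (-0.8)·(-0.8) + (1.2)·(1.2) + (1.2)·(1.2)) / 4 = 22.8/4 = 5.7
  S = [[5.8, 2.65],
 [2.65, 5.7]].

Step 3 — invert S. det(S) = 5.8·5.7 - (2.65)² = 26.0375.
  S^{-1} = (1/det) · [[d, -b], [-b, a]] = [[0.2189, -0.1018],
 [-0.1018, 0.2228]].

Step 4 — quadratic form (x̄ - mu_0)^T · S^{-1} · (x̄ - mu_0):
  S^{-1} · (x̄ - mu_0) = (0.2842, 0.3591),
  (x̄ - mu_0)^T · [...] = (2.6)·(0.2842) + (2.8)·(0.3591) = 1.7444.

Step 5 — scale by n: T² = 5 · 1.7444 = 8.722.

T² ≈ 8.722


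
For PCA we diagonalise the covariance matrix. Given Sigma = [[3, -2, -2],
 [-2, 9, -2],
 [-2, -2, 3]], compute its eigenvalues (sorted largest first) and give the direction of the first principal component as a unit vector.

Step 1 — characteristic polynomial p(λ) = det(λI - Sigma) = λ³ - tr·λ² + c_1·λ - det, where tr = trace, c_1 = sum of the principal 2×2 minors, det = det(Sigma):
  tr = 3 + 9 + 3 = 15,
  c_1 = (3·9 - (-2)²) + (3·3 - (-2)²) + (9·3 - (-2)²) = 23 + 5 + 23 = 51,
  det = 3·(9·3 - (-2)²) - (-2)·((-2)·3 - (-2)·(-2)) + (-2)·((-2)·(-2) - 9·(-2)) = 3·(23) - (-2)·(-10) + (-2)·(22) = 5.
  So p(λ) = λ³ - 15λ² + 51λ - 5.
Step 2 — look for an integer root (rational root theorem: any rational root is an integer divisor of 5). Testing λ = 5:
  p(5) = 125 - 375 + 255 - 5 = 0  ✓
  Dividing out (λ - 5): p(λ) = (λ - 5)(λ² - 10λ + 1).
Step 3 — remaining eigenvalues from the quadratic λ² - 10λ + 1 = 0:
  Δ = 10² - 4·1 = 100 - 4 = 96,  λ = (10 ± √96)/2 = (10 ± 9.798)/2 ≈ 9.899 or 0.101.
  Sorted: λ_1 = 9.899,  λ_2 = 5,  λ_3 = 0.101  (check: sum = 15 = tr ✓).

Step 4 — unit eigenvector for λ_1 ≈ 9.899: v spans the null space of (Sigma - λ_1 I), whose rows are
  r_1 = (-6.899, -2, -2),  r_2 = (-2, -0.899, -2),  r_3 = (-2, -2, -6.899).
  v is orthogonal to every row, so take v ∝ r_1 × r_2 = ((-2)·(-2) - (-2)·(-0.899), (-2)·(-2) - (-6.899)·(-2), (-6.899)·(-0.899) - (-2)·(-2)) ≈ (2.202, -9.798, 2.202).
  Let u = (2.202, -9.798, 2.202).
  ||u|| = √((2.202)² + (-9.798)² + (2.202)²) = √(105.698) ≈ 10.281,  v_1 = u/||u|| ≈ (0.2142, -0.953, 0.2142) (||v_1|| = 1).

λ_1 = 9.899,  λ_2 = 5,  λ_3 = 0.101;  v_1 ≈ (0.2142, -0.953, 0.2142)


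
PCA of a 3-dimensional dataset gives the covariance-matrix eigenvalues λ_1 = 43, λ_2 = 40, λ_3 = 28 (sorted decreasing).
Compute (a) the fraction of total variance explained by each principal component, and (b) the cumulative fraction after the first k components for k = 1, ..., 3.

Step 1 — total variance = trace(Sigma) = Σ λ_i = 43 + 40 + 28 = 111.

Step 2 — fraction explained by component i = λ_i / Σ λ:
  PC1: 43/111 = 0.3874
  PC2: 40/111 = 0.3604
  PC3: 28/111 = 0.2523

Step 3 — cumulative fraction after k components = (λ_1 + ... + λ_k) / Σ λ:
  k = 1: 43/111 = 0.3874
  k = 2: (43 + 40)/111 = 83/111 = 0.7477
  k = 3: (43 + 40 + 28)/111 = 111/111 = 1

Summary (fraction, with percent):

explained: PC1 0.3874 (38.74%), PC2 0.3604 (36.04%), PC3 0.2523 (25.23%);  cumulative: 0.3874, 0.7477, 1


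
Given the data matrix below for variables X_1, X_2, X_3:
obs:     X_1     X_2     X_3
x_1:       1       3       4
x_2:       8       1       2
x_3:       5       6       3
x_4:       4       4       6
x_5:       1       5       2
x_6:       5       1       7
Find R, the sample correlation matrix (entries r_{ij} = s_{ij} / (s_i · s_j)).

Step 1 — column means:
  mean(X_1) = (1 + 8 + 5 + 4 + 1 + 5) / 6 = 24/6 = 4
  mean(X_2) = (3 + 1 + 6 + 4 + 5 + 1) / 6 = 20/6 = 3.3333
  mean(X_3) = (4 + 2 + 3 + 6 + 2 + 7) / 6 = 24/6 = 4

Step 2 — sample variances and covariances s[i,j] = (1/(n-1)) · Σ_k (x_{k,i} - mean_i) · (x_{k,j} - mean_j), with n-1 = 5:
  s[X_1,X_1] = ((-3)·(-3) + (4)·(4) + (1)·(1) + (0)·(0) + (-3)·(-3) + (1)·(1)) / 5 = 36/5 = 7.2
  s[X_1,X_2] = ((-3)·(-0.3333) + (4)·(-2.3333) + (1)·(2.6667) + (0)·(0.6667) + (-3)·(1.6667) + (1)·(-2.3333)) / 5 = -13/5 = -2.6
  s[X_1,X_3] = ((-3)·(0) + (4)·(-2) + (1)·(-1) + (0)·(2) + (-3)·(-2) + (1)·(3)) / 5 = 0/5 = 0
  s[X_2,X_2] = ((-0.3333)·(-0.3333) + (-2.3333)·(-2.3333) + (2.6667)·(2.6667) + (0.6667)·(0.6667) + (1.6667)·(1.6667) + (-2.3333)·(-2.3333)) / 5 = 21.3333/5 = 4.2667
  s[X_2,X_3] = ((-0.3333)·(0) + (-2.3333)·(-2) + (2.6667)·(-1) + (0.6667)·(2) + (1.6667)·(-2) + (-2.3333)·(3)) / 5 = -7/5 = -1.4
  s[X_3,X_3] = ((0)·(0) + (-2)·(-2) + (-1)·(-1) + (2)·(2) + (-2)·(-2) + (3)·(3)) / 5 = 22/5 = 4.4
  Sample standard deviations s_i = √(s[i,i]):
  s(X_1) = √(7.2) = 2.6833
  s(X_2) = √(4.2667) = 2.0656
  s(X_3) = √(4.4) = 2.0976

Step 3 — r_{ij} = s_{ij} / (s_i · s_j):
  r[X_1,X_1] = 1 (diagonal).
  r[X_1,X_2] = -2.6 / (2.6833 · 2.0656) = -2.6 / 5.5426 = -0.4691
  r[X_1,X_3] = 0 / (2.6833 · 2.0976) = 0 / 5.6285 = 0
  r[X_2,X_2] = 1 (diagonal).
  r[X_2,X_3] = -1.4 / (2.0656 · 2.0976) = -1.4 / 4.3328 = -0.3231
  r[X_3,X_3] = 1 (diagonal).

R is symmetric with unit diagonal. Assembling:

R = [[1, -0.4691, 0],
 [-0.4691, 1, -0.3231],
 [0, -0.3231, 1]]


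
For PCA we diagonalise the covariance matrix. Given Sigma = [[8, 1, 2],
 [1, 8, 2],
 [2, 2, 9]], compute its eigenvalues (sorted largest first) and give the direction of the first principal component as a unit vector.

Step 1 — characteristic polynomial p(λ) = det(λI - Sigma) = λ³ - tr·λ² + c_1·λ - det, where tr = trace, c_1 = sum of the principal 2×2 minors, det = det(Sigma):
  tr = 8 + 8 + 9 = 25,
  c_1 = (8·8 - (1)²) + (8·9 - (2)²) + (8·9 - (2)²) = 63 + 68 + 68 = 199,
  det = 8·(8·9 - (2)²) - (1)·((1)·9 - (2)·(2)) + (2)·((1)·(2) - 8·(2)) = 8·(68) - (1)·(5) + (2)·(-14) = 511.
  So p(λ) = λ³ - 25λ² + 199λ - 511.
Step 2 — look for an integer root (rational root theorem: any rational root is an integer divisor of 511). Testing λ = 7:
  p(7) = 343 - 1225 + 1393 - 511 = 0  ✓
  Dividing out (λ - 7): p(λ) = (λ - 7)(λ² - 18λ + 73).
Step 3 — remaining eigenvalues from the quadratic λ² - 18λ + 73 = 0:
  Δ = 18² - 4·73 = 324 - 292 = 32,  λ = (18 ± √32)/2 = (18 ± 5.6569)/2 ≈ 11.8284 or 6.1716.
  Sorted: λ_1 = 11.8284,  λ_2 = 7,  λ_3 = 6.1716  (check: sum = 25 = tr ✓).

Step 4 — unit eigenvector for λ_1 ≈ 11.8284: v spans the null space of (Sigma - λ_1 I), whose rows are
  r_1 = (-3.8284, 1, 2),  r_2 = (1, -3.8284, 2),  r_3 = (2, 2, -2.8284).
  v is orthogonal to every row, so take v ∝ r_1 × r_2 = ((1)·(2) - (2)·(-3.8284), (2)·(1) - (-3.8284)·(2), (-3.8284)·(-3.8284) - (1)·(1)) ≈ (9.6569, 9.6569, 13.6569).
  Let u = (9.6569, 9.6569, 13.6569).
  ||u|| = √((9.6569)² + (9.6569)² + (13.6569)²) = √(373.0193) ≈ 19.3137,  v_1 = u/||u|| ≈ (0.5, 0.5, 0.7071) (||v_1|| = 1).

λ_1 = 11.8284,  λ_2 = 7,  λ_3 = 6.1716;  v_1 ≈ (0.5, 0.5, 0.7071)


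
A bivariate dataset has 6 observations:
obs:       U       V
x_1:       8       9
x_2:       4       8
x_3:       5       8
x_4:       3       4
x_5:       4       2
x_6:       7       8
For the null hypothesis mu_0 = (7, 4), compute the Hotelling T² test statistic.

Step 1 — sample mean vector:
  mean(U) = (8 + 4 + 5 + 3 + 4 + 7) / 6 = 31/6 = 5.1667
  mean(V) = (9 + 8 + 8 + 4 + 2 + 8) / 6 = 39/6 = 6.5
  x̄ = (5.1667, 6.5),  deviation x̄ - mu_0 = (5.1667, 6.5) - (7, 4) = (-1.8333, 2.5).

Step 2 — sample covariance matrix, S[i,j] = (1/(n-1)) · Σ_k (x_{k,i} - mean_i) · (x_{k,j} - mean_j), divisor n-1 = 5:
  S[U,U] = ((2.8333)·(2.8333) + (-1.1667)·(-1.1667) + (-0.1667)·(-0.1667) + (-2.1667)·(-2.1667) + (-1.1667)·(-1.1667) + (1.8333)·(1.8333)) / 5 = 18.8333/5 = 3.7667
  S[U,V] = ((2.8333)·(2.5) + (-1.1667)·(1.5) + (-0.1667)·(1.5) + (-2.1667)·(-2.5) + (-1.1667)·(-4.5) + (1.8333)·(1.5)) / 5 = 18.5/5 = 3.7
  S[V,V] = ((2.5)·(2.5) + (1.5)·(1.5) + (1.5)·(1.5) + (-2.5)·(-2.5) + (-4.5)·(-4.5) + (1.5)·(1.5)) / 5 = 39.5/5 = 7.9
  S = [[3.7667, 3.7],
 [3.7, 7.9]].

Step 3 — invert S. det(S) = 3.7667·7.9 - (3.7)² = 16.0667.
  S^{-1} = (1/det) · [[d, -b], [-b, a]] = [[0.4917, -0.2303],
 [-0.2303, 0.2344]].

Step 4 — quadratic form (x̄ - mu_0)^T · S^{-1} · (x̄ - mu_0):
  S^{-1} · (x̄ - mu_0) = (-1.4772, 1.0083),
  (x̄ - mu_0)^T · [...] = (-1.8333)·(-1.4772) + (2.5)·(1.0083) = 5.2289.

Step 5 — scale by n: T² = 6 · 5.2289 = 31.3734.

T² ≈ 31.3734


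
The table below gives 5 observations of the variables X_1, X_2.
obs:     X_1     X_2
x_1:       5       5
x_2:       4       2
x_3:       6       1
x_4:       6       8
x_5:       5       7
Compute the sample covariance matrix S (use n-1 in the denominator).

Step 1 — column means:
  mean(X_1) = (5 + 4 + 6 + 6 + 5) / 5 = 26/5 = 5.2
  mean(X_2) = (5 + 2 + 1 + 8 + 7) / 5 = 23/5 = 4.6

Step 2 — sample covariance S[i,j] = (1/(n-1)) · Σ_k (x_{k,i} - mean_i) · (x_{k,j} - mean_j), with n-1 = 4.
  S[X_1,X_1] = ((-0.2)·(-0.2) + (-1.2)·(-1.2) + (0.8)·(0.8) + (0.8)·(0.8) + (-0.2)·(-0.2)) / 4 = 2.8/4 = 0.7
  S[X_1,X_2] = ((-0.2)·(0.4) + (-1.2)·(-2.6) + (0.8)·(-3.6) + (0.8)·(3.4) + (-0.2)·(2.4)) / 4 = 2.4/4 = 0.6
  S[X_2,X_2] = ((0.4)·(0.4) + (-2.6)·(-2.6) + (-3.6)·(-3.6) + (3.4)·(3.4) + (2.4)·(2.4)) / 4 = 37.2/4 = 9.3

S is symmetric (S[j,i] = S[i,j]). Assembling:

S = [[0.7, 0.6],
 [0.6, 9.3]]
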